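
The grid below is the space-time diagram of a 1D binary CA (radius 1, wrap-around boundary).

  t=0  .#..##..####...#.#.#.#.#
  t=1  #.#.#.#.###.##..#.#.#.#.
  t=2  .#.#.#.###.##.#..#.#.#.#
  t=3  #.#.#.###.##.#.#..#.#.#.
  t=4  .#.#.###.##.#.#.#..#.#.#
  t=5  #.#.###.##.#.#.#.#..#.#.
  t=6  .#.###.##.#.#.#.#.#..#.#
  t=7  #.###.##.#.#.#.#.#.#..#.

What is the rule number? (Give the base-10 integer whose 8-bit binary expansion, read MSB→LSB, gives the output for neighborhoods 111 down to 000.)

  nb ###: next=#  (t=0,i=9, bit7=1)
  nb ##.: next=.  (t=0,i=5, bit6=0)
  nb #.#: next=#  (t=0,i=0, bit5=1)
  nb #..: next=#  (t=0,i=2, bit4=1)
  nb .##: next=#  (t=0,i=4, bit3=1)
  nb .#.: next=.  (t=0,i=1, bit2=0)
  nb ..#: next=.  (t=0,i=3, bit1=0)
  nb ...: next=#  (t=0,i=13, bit0=1)
  bits 10111001 = 185

185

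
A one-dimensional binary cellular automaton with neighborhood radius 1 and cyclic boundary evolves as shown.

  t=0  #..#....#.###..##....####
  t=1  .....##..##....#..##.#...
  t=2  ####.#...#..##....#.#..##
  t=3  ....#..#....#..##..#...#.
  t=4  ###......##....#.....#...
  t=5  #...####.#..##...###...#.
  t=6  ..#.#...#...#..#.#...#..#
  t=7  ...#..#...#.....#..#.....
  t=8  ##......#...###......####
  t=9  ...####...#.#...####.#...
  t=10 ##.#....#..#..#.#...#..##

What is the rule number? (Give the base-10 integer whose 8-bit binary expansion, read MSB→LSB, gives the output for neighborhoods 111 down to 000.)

  ### -> .   bit 7 = 0  t=0,i=11
  ##. -> .   bit 6 = 0  t=0,i=0
  #.# -> #   bit 5 = 1  t=0,i=9
  #.. -> .   bit 4 = 0  t=0,i=1
  .## -> #   bit 3 = 1  t=0,i=10
  .#. -> .   bit 2 = 0  t=0,i=3
  ..# -> .   bit 1 = 0  t=0,i=2
  ... -> #   bit 0 = 1  t=0,i=5
  bits 00101001 = 41

41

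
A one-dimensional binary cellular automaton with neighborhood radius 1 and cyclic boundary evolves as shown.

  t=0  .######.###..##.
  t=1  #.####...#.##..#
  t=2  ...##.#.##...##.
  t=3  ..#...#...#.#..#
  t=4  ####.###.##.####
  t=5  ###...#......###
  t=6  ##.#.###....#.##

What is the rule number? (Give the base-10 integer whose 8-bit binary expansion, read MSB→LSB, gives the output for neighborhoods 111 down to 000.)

  nb ###: next=#  (t=0,i=2, bit7=1)
  nb ##.: next=.  (t=0,i=6, bit6=0)
  nb #.#: next=.  (t=0,i=7, bit5=0)
  nb #..: next=#  (t=0,i=11, bit4=1)
  nb .##: next=.  (t=0,i=1, bit3=0)
  nb .#.: next=#  (t=1,i=9, bit2=1)
  nb ..#: next=#  (t=0,i=0, bit1=1)
  nb ...: next=.  (t=1,i=7, bit0=0)
  bits 10010110 = 150

150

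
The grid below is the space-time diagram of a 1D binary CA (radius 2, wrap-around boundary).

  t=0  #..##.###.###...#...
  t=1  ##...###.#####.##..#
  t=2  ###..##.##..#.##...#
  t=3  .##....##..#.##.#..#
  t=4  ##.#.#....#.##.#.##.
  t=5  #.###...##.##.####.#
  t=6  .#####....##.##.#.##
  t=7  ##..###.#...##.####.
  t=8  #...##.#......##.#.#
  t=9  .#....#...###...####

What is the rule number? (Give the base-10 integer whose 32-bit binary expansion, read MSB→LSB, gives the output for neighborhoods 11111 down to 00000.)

  #####|.  b31=0 t=1,i=11
  ####.|#  b30=1 t=1,i=12
  ###.#|.  b29=0 t=0,i=8
  ###..|#  b28=1 t=0,i=12
  ##.##|#  b27=1 t=0,i=5
  ##.#.|#  b26=1 t=3,i=15
  ##..#|.  b25=0 t=1,i=17
  ##...|#  b24=1 t=0,i=13
  #.###|#  b23=1 t=0,i=6
  #.##.|#  b22=1 t=1,i=15
  #.#.#|#  b21=1 t=4,i=3
  #.#..|.  b20=0 t=3,i=16
  #..##|.  b19=0 t=0,i=2
  #..#.|#  b18=1 t=2,i=11
  #...#|.  b17=0 t=0,i=14
  #....|.  b16=0 t=3,i=4
  .####|.  b15=0 t=1,i=10
  .###.|#  b14=1 t=0,i=7
  .##.#|.  b13=0 t=0,i=4
  .##..|.  b12=0 t=1,i=16
  .#.##|#  b11=1 t=2,i=13
  .#.#.|#  b10=1 t=4,i=4
  .#..#|#  b9=1 t=0,i=1
  .#...|.  b8=0 t=0,i=17
  ..###|#  b7=1 t=1,i=5
  ..##.|.  b6=0 t=0,i=3
  ..#.#|.  b5=0 t=2,i=12
  ..#..|#  b4=1 t=0,i=0
  ...##|.  b3=0 t=1,i=4
  ...#.|#  b2=1 t=0,i=15
  ....#|#  b1=1 t=3,i=5
  .....|#  b0=1 t=8,i=10
  bits 01011101111001000100111010010111 = 1575243415

1575243415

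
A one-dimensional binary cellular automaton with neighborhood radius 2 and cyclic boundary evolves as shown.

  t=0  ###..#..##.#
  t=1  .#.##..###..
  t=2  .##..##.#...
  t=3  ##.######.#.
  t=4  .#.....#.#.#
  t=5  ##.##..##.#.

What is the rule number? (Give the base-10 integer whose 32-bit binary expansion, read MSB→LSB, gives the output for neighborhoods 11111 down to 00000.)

1176333417

  ##### -> .   bit 31 = 0  t=3,i=5
  ####. -> #   bit 30 = 1  t=0,i=1
  ###.# -> .   bit 29 = 0  t=3,i=8
  ###.. -> .   bit 28 = 0  t=0,i=2
  ##.## -> .   bit 27 = 0  t=0,i=10
  ##.#. -> #   bit 26 = 1  t=2,i=7
  ##..# -> #   bit 25 = 1  t=0,i=3
  ##... -> .   bit 24 = 0  t=1,i=10
  #.### -> .   bit 23 = 0  t=0,i=11
  #.##. -> .   bit 22 = 0  t=1,i=3
  #.#.# -> .   bit 21 = 0  t=3,i=10
  #.#.. -> #   bit 20 = 1  t=2,i=8
  #..## -> #   bit 19 = 1  t=0,i=7
  #..#. -> #   bit 18 = 1  t=0,i=4
  #...# -> .   bit 17 = 0  t=1,i=11
  #.... -> #   bit 16 = 1  t=2,i=10
  .#### -> .   bit 15 = 0  t=0,i=0
  .###. -> #   bit 14 = 1  t=1,i=8
  .##.# -> #   bit 13 = 1  t=0,i=9
  .##.. -> .   bit 12 = 0  t=1,i=4
  .#.## -> #   bit 11 = 1  t=1,i=2
  .#.#. -> #   bit 10 = 1  t=4,i=0
  .#..# -> .   bit 9 = 0  t=0,i=6
  .#... -> .   bit 8 = 0  t=2,i=9
  ..### -> .   bit 7 = 0  t=1,i=7
  ..##. -> #   bit 6 = 1  t=0,i=8
  ..#.# -> #   bit 5 = 1  t=1,i=1
  ..#.. -> .   bit 4 = 0  t=0,i=5
  ...## -> #   bit 3 = 1  t=2,i=0
  ...#. -> .   bit 2 = 0  t=1,i=0
  ....# -> .   bit 1 = 0  t=2,i=11
  ..... -> #   bit 0 = 1  t=4,i=4
  bits 01000110000111010110110001101001 = 1176333417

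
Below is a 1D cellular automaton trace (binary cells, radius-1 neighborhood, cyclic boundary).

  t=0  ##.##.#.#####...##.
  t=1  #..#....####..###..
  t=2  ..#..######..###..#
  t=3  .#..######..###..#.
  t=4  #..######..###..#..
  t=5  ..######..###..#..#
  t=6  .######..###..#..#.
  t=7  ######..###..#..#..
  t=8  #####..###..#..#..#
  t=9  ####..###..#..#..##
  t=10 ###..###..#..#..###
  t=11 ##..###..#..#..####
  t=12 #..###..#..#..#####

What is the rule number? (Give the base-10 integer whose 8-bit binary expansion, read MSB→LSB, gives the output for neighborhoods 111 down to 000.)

139

  [7] ### => #  t=0,i=9
  [6] ##. => .  t=0,i=1
  [5] #.# => .  t=0,i=2
  [4] #.. => .  t=0,i=13
  [3] .## => #  t=0,i=0
  [2] .#. => .  t=0,i=6
  [1] ..# => #  t=0,i=15
  [0] ... => #  t=0,i=14
  bits 10001011 = 139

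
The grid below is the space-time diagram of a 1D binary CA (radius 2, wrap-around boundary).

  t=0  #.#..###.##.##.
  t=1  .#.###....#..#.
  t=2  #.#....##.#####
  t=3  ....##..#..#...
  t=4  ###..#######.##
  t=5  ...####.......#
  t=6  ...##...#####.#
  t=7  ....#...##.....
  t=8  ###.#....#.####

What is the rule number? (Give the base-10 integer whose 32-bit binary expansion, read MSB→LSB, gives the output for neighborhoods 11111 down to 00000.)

  ##### -> .   bit 31 = 0  t=2,i=12
  ####. -> .   bit 30 = 0  t=2,i=14
  ###.# -> .   bit 29 = 0  t=0,i=7
  ###.. -> .   bit 28 = 0  t=1,i=5
  ##.## -> .   bit 27 = 0  t=0,i=8
  ##.#. -> .   bit 26 = 0  t=0,i=14
  ##..# -> #   bit 25 = 1  t=3,i=6
  ##... -> .   bit 24 = 0  t=1,i=6
  #.### -> .   bit 23 = 0  t=1,i=3
  #.##. -> .   bit 22 = 0  t=0,i=9
  #.#.# -> .   bit 21 = 0  t=0,i=0
  #.#.. -> .   bit 20 = 0  t=0,i=2
  #..## -> #   bit 19 = 1  t=0,i=4
  #..#. -> #   bit 18 = 1  t=1,i=0
  #...# -> .   bit 17 = 0  t=5,i=1
  #.... -> #   bit 16 = 1  t=1,i=7
  .#### -> #   bit 15 = 1  t=2,i=11
  .###. -> .   bit 14 = 0  t=0,i=6
  .##.# -> #   bit 13 = 1  t=0,i=10
  .##.. -> #   bit 12 = 1  t=3,i=5
  .#.## -> #   bit 11 = 1  t=1,i=2
  .#.#. -> #   bit 10 = 1  t=0,i=1
  .#..# -> #   bit 9 = 1  t=0,i=3
  .#... -> .   bit 8 = 0  t=2,i=3
  ..### -> #   bit 7 = 1  t=0,i=5
  ..##. -> .   bit 6 = 0  t=2,i=7
  ..#.# -> .   bit 5 = 0  t=1,i=1
  ..#.. -> #   bit 4 = 1  t=1,i=10
  ...## -> .   bit 3 = 0  t=2,i=6
  ...#. -> .   bit 2 = 0  t=1,i=9
  ....# -> #   bit 1 = 1  t=1,i=8
  ..... -> #   bit 0 = 1  t=3,i=0
  bits 00000010000011011011111010010011 = 34455187

34455187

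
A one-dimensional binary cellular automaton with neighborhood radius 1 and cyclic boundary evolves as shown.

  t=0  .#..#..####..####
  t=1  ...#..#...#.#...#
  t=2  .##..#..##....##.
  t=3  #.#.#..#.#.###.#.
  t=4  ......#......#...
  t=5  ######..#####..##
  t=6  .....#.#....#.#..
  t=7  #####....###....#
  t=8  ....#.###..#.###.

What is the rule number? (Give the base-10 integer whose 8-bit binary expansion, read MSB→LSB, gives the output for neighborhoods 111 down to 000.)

  nb ###: next=.  (t=0,i=8, bit7=0)
  nb ##.: next=#  (t=0,i=10, bit6=1)
  nb #.#: next=.  (t=0,i=0, bit5=0)
  nb #..: next=.  (t=0,i=2, bit4=0)
  nb .##: next=.  (t=0,i=7, bit3=0)
  nb .#.: next=.  (t=0,i=1, bit2=0)
  nb ..#: next=#  (t=0,i=3, bit1=1)
  nb ...: next=#  (t=1,i=1, bit0=1)
  bits 01000011 = 67

67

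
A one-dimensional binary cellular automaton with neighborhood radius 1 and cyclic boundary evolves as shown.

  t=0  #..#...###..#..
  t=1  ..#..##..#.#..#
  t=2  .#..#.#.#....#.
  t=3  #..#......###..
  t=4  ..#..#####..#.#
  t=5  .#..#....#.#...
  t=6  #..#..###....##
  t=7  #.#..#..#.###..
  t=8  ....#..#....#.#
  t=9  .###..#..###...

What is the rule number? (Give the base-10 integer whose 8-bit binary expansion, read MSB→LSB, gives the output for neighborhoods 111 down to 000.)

67

  [7] ### => .  t=0,i=8
  [6] ##. => #  t=0,i=9
  [5] #.# => .  t=1,i=10
  [4] #.. => .  t=0,i=1
  [3] .## => .  t=0,i=7
  [2] .#. => .  t=0,i=0
  [1] ..# => #  t=0,i=2
  [0] ... => #  t=0,i=5
  bits 01000011 = 67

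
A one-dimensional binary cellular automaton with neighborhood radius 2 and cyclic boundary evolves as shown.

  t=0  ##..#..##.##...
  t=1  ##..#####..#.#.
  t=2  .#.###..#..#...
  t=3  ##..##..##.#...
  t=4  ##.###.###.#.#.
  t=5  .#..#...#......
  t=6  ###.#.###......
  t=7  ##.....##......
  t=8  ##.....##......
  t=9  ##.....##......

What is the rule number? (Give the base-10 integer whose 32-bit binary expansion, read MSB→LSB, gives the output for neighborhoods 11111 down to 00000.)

  nb #####: next=.  (t=1,i=6, bit31=0)
  nb ####.: next=.  (t=1,i=7, bit30=0)
  nb ###.#: next=.  (t=4,i=5, bit29=0)
  nb ###..: next=#  (t=1,i=8, bit28=1)
  nb ##.##: next=.  (t=0,i=9, bit27=0)
  nb ##.#.: next=.  (t=3,i=10, bit26=0)
  nb ##..#: next=.  (t=0,i=2, bit25=0)
  nb ##...: next=.  (t=0,i=12, bit24=0)
  nb #.###: next=.  (t=2,i=3, bit23=0)
  nb #.##.: next=.  (t=0,i=10, bit22=0)
  nb #.#.#: next=.  (t=1,i=13, bit21=0)
  nb #.#..: next=#  (t=3,i=11, bit20=1)
  nb #..##: next=#  (t=0,i=6, bit19=1)
  nb #..#.: next=.  (t=0,i=3, bit18=0)
  nb #...#: next=#  (t=0,i=13, bit17=1)
  nb #....: next=.  (t=2,i=13, bit16=0)
  nb .####: next=#  (t=1,i=5, bit15=1)
  nb .###.: next=#  (t=2,i=4, bit14=1)
  nb .##.#: next=#  (t=0,i=8, bit13=1)
  nb .##..: next=#  (t=0,i=1, bit12=1)
  nb .#.##: next=.  (t=1,i=14, bit11=0)
  nb .#.#.: next=.  (t=1,i=12, bit10=0)
  nb .#..#: next=#  (t=0,i=5, bit9=1)
  nb .#...: next=.  (t=2,i=12, bit8=0)
  nb ..###: next=#  (t=1,i=4, bit7=1)
  nb ..##.: next=#  (t=0,i=0, bit6=1)
  nb ..#.#: next=#  (t=1,i=11, bit5=1)
  nb ..#..: next=#  (t=0,i=4, bit4=1)
  nb ...##: next=.  (t=0,i=14, bit3=0)
  nb ...#.: next=#  (t=2,i=0, bit2=1)
  nb ....#: next=.  (t=2,i=14, bit1=0)
  nb .....: next=.  (t=5,i=11, bit0=0)
  bits 00010000000110101111001011110100 = 270201588

270201588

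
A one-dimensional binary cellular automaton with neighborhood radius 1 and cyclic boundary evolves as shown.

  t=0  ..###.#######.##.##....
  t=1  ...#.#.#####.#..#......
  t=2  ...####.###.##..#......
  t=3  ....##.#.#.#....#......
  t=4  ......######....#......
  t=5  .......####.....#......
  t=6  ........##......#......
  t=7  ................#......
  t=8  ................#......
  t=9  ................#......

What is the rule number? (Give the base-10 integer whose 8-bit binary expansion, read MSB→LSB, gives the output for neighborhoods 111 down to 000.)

164

  ###|#  b7=1 t=0,i=3
  ##.|.  b6=0 t=0,i=4
  #.#|#  b5=1 t=0,i=5
  #..|.  b4=0 t=0,i=19
  .##|.  b3=0 t=0,i=2
  .#.|#  b2=1 t=1,i=3
  ..#|.  b1=0 t=0,i=1
  ...|.  b0=0 t=0,i=0
  bits 10100100 = 164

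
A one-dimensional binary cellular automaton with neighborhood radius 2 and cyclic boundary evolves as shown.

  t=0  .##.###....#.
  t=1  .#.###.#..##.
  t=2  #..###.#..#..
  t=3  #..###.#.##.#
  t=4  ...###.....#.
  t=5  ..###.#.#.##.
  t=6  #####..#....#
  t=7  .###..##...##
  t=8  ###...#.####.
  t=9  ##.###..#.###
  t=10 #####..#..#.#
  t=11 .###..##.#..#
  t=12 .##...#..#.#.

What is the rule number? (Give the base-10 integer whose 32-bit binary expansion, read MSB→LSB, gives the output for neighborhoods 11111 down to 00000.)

  nb #####: next=#  (t=6,i=1, bit31=1)
  nb ####.: next=#  (t=6,i=3, bit30=1)
  nb ###.#: next=#  (t=1,i=5, bit29=1)
  nb ###..: next=.  (t=0,i=6, bit28=0)
  nb ##.##: next=#  (t=0,i=3, bit27=1)
  nb ##.#.: next=.  (t=1,i=6, bit26=0)
  nb ##..#: next=.  (t=1,i=12, bit25=0)
  nb ##...: next=#  (t=0,i=7, bit24=1)
  nb #.###: next=#  (t=0,i=4, bit23=1)
  nb #.##.: next=.  (t=3,i=9, bit22=0)
  nb #.#.#: next=.  (t=3,i=7, bit21=0)
  nb #.#..: next=#  (t=1,i=7, bit20=1)
  nb #..##: next=.  (t=0,i=0, bit19=0)
  nb #..#.: next=#  (t=1,i=0, bit18=1)
  nb #...#: next=#  (t=5,i=0, bit17=1)
  nb #....: next=.  (t=0,i=8, bit16=0)
  nb .####: next=.  (t=6,i=0, bit15=0)
  nb .###.: next=#  (t=0,i=5, bit14=1)
  nb .##.#: next=.  (t=0,i=2, bit13=0)
  nb .##..: next=.  (t=1,i=11, bit12=0)
  nb .#.##: next=.  (t=1,i=2, bit11=0)
  nb .#.#.: next=#  (t=5,i=7, bit10=1)
  nb .#..#: next=.  (t=0,i=12, bit9=0)
  nb .#...: next=.  (t=4,i=12, bit8=0)
  nb ..###: next=#  (t=2,i=3, bit7=1)
  nb ..##.: next=#  (t=0,i=1, bit6=1)
  nb ..#.#: next=.  (t=1,i=1, bit5=0)
  nb ..#..: next=#  (t=0,i=11, bit4=1)
  nb ...##: next=#  (t=4,i=2, bit3=1)
  nb ...#.: next=#  (t=0,i=10, bit2=1)
  nb ....#: next=.  (t=0,i=9, bit1=0)
  nb .....: next=#  (t=4,i=8, bit0=1)
  bits 11101001100101100100010011011101 = 3918939357

3918939357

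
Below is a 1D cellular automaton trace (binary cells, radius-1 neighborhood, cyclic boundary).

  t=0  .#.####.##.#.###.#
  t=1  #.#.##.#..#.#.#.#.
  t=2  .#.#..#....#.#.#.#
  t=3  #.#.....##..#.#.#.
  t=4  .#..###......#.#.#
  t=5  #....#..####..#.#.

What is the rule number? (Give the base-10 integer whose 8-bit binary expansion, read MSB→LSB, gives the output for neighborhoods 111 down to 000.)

  ### -> #   bit 7 = 1  t=0,i=4
  ##. -> .   bit 6 = 0  t=0,i=6
  #.# -> #   bit 5 = 1  t=0,i=0
  #.. -> .   bit 4 = 0  t=1,i=8
  .## -> .   bit 3 = 0  t=0,i=3
  .#. -> .   bit 2 = 0  t=0,i=1
  ..# -> .   bit 1 = 0  t=1,i=9
  ... -> #   bit 0 = 1  t=2,i=8
  bits 10100001 = 161

161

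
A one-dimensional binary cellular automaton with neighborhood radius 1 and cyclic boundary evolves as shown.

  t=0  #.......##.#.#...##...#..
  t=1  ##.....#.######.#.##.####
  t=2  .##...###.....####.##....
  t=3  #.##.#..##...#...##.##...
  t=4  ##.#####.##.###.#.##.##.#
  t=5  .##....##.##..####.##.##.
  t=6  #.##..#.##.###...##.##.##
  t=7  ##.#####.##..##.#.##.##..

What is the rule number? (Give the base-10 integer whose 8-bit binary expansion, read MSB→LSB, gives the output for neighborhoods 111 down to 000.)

  ###|.  b7=0 t=1,i=0
  ##.|#  b6=1 t=0,i=9
  #.#|#  b5=1 t=0,i=10
  #..|#  b4=1 t=0,i=1
  .##|.  b3=0 t=0,i=8
  .#.|#  b2=1 t=0,i=0
  ..#|#  b1=1 t=0,i=7
  ...|.  b0=0 t=0,i=2
  bits 01110110 = 118

118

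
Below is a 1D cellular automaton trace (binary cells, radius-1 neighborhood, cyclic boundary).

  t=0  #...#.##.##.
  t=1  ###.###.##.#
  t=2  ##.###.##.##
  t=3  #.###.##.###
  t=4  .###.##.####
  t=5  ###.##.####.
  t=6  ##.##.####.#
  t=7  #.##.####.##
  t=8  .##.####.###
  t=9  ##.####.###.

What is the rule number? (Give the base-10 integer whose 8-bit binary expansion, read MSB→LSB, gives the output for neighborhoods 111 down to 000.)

189

  [7] ### => #  t=1,i=0
  [6] ##. => .  t=0,i=7
  [5] #.# => #  t=0,i=5
  [4] #.. => #  t=0,i=1
  [3] .## => #  t=0,i=6
  [2] .#. => #  t=0,i=0
  [1] ..# => .  t=0,i=3
  [0] ... => #  t=0,i=2
  bits 10111101 = 189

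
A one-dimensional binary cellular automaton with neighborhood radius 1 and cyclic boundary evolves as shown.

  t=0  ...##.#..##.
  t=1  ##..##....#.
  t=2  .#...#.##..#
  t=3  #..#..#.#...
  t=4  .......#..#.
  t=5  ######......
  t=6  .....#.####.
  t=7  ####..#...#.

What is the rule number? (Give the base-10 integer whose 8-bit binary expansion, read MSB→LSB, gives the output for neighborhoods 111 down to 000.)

97

  ###|.  b7=0 t=5,i=1
  ##.|#  b6=1 t=0,i=4
  #.#|#  b5=1 t=0,i=5
  #..|.  b4=0 t=0,i=7
  .##|.  b3=0 t=0,i=3
  .#.|.  b2=0 t=0,i=6
  ..#|.  b1=0 t=0,i=2
  ...|#  b0=1 t=0,i=0
  bits 01100001 = 97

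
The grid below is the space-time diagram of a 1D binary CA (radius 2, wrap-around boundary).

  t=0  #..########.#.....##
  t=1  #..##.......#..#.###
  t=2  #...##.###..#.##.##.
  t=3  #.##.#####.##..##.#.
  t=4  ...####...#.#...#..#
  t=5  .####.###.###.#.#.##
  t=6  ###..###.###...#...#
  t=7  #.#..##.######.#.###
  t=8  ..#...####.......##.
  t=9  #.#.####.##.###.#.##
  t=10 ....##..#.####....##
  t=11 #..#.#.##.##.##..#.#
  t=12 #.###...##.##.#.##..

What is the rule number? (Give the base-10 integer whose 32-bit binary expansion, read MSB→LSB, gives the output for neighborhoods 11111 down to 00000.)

  nb #####: next=.  (t=0,i=5, bit31=0)
  nb ####.: next=.  (t=0,i=9, bit30=0)
  nb ###.#: next=.  (t=0,i=10, bit29=0)
  nb ###..: next=#  (t=0,i=0, bit28=1)
  nb ##.##: next=#  (t=2,i=6, bit27=1)
  nb ##.#.: next=.  (t=0,i=11, bit26=0)
  nb ##..#: next=.  (t=0,i=1, bit25=0)
  nb ##...: next=#  (t=1,i=5, bit24=1)
  nb #.###: next=#  (t=1,i=17, bit23=1)
  nb #.##.: next=.  (t=2,i=14, bit22=0)
  nb #.#.#: next=.  (t=3,i=0, bit21=0)
  nb #.#..: next=#  (t=0,i=12, bit20=1)
  nb #..##: next=.  (t=0,i=2, bit19=0)
  nb #..#.: next=#  (t=1,i=14, bit18=1)
  nb #...#: next=#  (t=2,i=2, bit17=1)
  nb #....: next=.  (t=0,i=14, bit16=0)
  nb .####: next=#  (t=0,i=4, bit15=1)
  nb .###.: next=#  (t=0,i=19, bit14=1)
  nb .##.#: next=#  (t=2,i=5, bit13=1)
  nb .##..: next=#  (t=1,i=4, bit12=1)
  nb .#.##: next=.  (t=1,i=16, bit11=0)
  nb .#.#.: next=#  (t=3,i=19, bit10=1)
  nb .#..#: next=.  (t=1,i=13, bit9=0)
  nb .#...: next=.  (t=0,i=13, bit8=0)
  nb ..###: next=#  (t=0,i=3, bit7=1)
  nb ..##.: next=.  (t=1,i=3, bit6=0)
  nb ..#.#: next=#  (t=1,i=15, bit5=1)
  nb ..#..: next=#  (t=1,i=12, bit4=1)
  nb ...##: next=#  (t=0,i=17, bit3=1)
  nb ...#.: next=.  (t=1,i=11, bit2=0)
  nb ....#: next=.  (t=0,i=16, bit1=0)
  nb .....: next=#  (t=0,i=15, bit0=1)
  bits 00011001100101101111010010111001 = 429323449

429323449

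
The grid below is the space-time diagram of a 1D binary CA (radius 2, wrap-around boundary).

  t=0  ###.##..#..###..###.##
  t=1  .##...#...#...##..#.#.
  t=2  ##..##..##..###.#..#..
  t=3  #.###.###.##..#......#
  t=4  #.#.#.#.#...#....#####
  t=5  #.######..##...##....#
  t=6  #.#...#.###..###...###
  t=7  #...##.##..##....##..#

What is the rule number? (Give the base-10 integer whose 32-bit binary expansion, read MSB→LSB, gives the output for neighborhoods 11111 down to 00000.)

  nb #####: next=.  (t=0,i=0, bit31=0)
  nb ####.: next=#  (t=0,i=1, bit30=1)
  nb ###.#: next=#  (t=0,i=2, bit29=1)
  nb ###..: next=.  (t=0,i=13, bit28=0)
  nb ##.##: next=.  (t=0,i=3, bit27=0)
  nb ##.#.: next=.  (t=2,i=15, bit26=0)
  nb ##..#: next=#  (t=0,i=6, bit25=1)
  nb ##...: next=.  (t=1,i=3, bit24=0)
  nb #.###: next=#  (t=0,i=20, bit23=1)
  nb #.##.: next=.  (t=0,i=4, bit22=0)
  nb #.#.#: next=#  (t=4,i=2, bit21=1)
  nb #.#..: next=.  (t=1,i=20, bit20=0)
  nb #..##: next=#  (t=0,i=10, bit19=1)
  nb #..#.: next=.  (t=0,i=7, bit18=0)
  nb #...#: next=#  (t=1,i=4, bit17=1)
  nb #....: next=.  (t=3,i=16, bit16=0)
  nb .####: next=.  (t=0,i=21, bit15=0)
  nb .###.: next=.  (t=0,i=12, bit14=0)
  nb .##.#: next=#  (t=3,i=0, bit13=1)
  nb .##..: next=.  (t=0,i=5, bit12=0)
  nb .#.##: next=#  (t=6,i=7, bit11=1)
  nb .#.#.: next=#  (t=1,i=19, bit10=1)
  nb .#..#: next=.  (t=0,i=9, bit9=0)
  nb .#...: next=.  (t=1,i=7, bit8=0)
  nb ..###: next=.  (t=0,i=11, bit7=0)
  nb ..##.: next=#  (t=1,i=1, bit6=1)
  nb ..#.#: next=.  (t=1,i=18, bit5=0)
  nb ..#..: next=.  (t=0,i=8, bit4=0)
  nb ...##: next=#  (t=1,i=13, bit3=1)
  nb ...#.: next=#  (t=1,i=5, bit2=1)
  nb ....#: next=#  (t=3,i=19, bit1=1)
  nb .....: next=#  (t=3,i=17, bit0=1)
  bits 01100010101010100010110001001111 = 1655319631

1655319631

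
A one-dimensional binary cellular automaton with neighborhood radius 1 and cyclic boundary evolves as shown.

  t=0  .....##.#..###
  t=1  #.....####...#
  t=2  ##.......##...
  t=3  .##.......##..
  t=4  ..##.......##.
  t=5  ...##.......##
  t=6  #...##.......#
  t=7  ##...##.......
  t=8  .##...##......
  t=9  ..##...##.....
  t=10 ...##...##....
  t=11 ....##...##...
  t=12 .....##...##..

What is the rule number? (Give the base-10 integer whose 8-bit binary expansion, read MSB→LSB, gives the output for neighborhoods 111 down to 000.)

116

  ###|.  b7=0 t=0,i=12
  ##.|#  b6=1 t=0,i=6
  #.#|#  b5=1 t=0,i=7
  #..|#  b4=1 t=0,i=0
  .##|.  b3=0 t=0,i=5
  .#.|#  b2=1 t=0,i=8
  ..#|.  b1=0 t=0,i=4
  ...|.  b0=0 t=0,i=1
  bits 01110100 = 116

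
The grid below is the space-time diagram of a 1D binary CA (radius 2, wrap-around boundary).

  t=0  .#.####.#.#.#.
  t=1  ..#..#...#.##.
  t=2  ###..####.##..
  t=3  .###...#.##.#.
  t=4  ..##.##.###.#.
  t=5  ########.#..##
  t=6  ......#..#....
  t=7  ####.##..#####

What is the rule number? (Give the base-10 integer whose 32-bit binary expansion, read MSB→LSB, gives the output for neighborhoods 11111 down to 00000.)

  ##### -> .   bit 31 = 0  t=5,i=0
  ####. -> #   bit 30 = 1  t=0,i=5
  ###.# -> .   bit 29 = 0  t=0,i=6
  ###.. -> #   bit 28 = 1  t=2,i=2
  ##.## -> #   bit 27 = 1  t=2,i=9
  ##.#. -> .   bit 26 = 0  t=0,i=7
  ##..# -> #   bit 25 = 1  t=2,i=3
  ##... -> .   bit 24 = 0  t=1,i=13
  #.### -> .   bit 23 = 0  t=0,i=3
  #.##. -> #   bit 22 = 1  t=1,i=11
  #.#.# -> .   bit 21 = 0  t=0,i=8
  #.#.. -> #   bit 20 = 1  t=0,i=12
  #..## -> .   bit 19 = 0  t=2,i=4
  #..#. -> .   bit 18 = 0  t=0,i=0
  #...# -> #   bit 17 = 1  t=1,i=0
  #.... -> #   bit 16 = 1  t=6,i=11
  .#### -> .   bit 15 = 0  t=0,i=4
  .###. -> #   bit 14 = 1  t=2,i=1
  .##.# -> #   bit 13 = 1  t=3,i=10
  .##.. -> .   bit 12 = 0  t=1,i=12
  .#.## -> #   bit 11 = 1  t=0,i=2
  .#.#. -> #   bit 10 = 1  t=0,i=9
  .#..# -> .   bit 9 = 0  t=0,i=13
  .#... -> #   bit 8 = 1  t=1,i=6
  ..### -> .   bit 7 = 0  t=2,i=0
  ..##. -> #   bit 6 = 1  t=4,i=2
  ..#.# -> .   bit 5 = 0  t=0,i=1
  ..#.. -> #   bit 4 = 1  t=1,i=2
  ...## -> #   bit 3 = 1  t=4,i=1
  ...#. -> #   bit 2 = 1  t=1,i=1
  ....# -> .   bit 1 = 0  t=6,i=4
  ..... -> #   bit 0 = 1  t=6,i=0
  bits 01011010010100110110110101011101 = 1515416925

1515416925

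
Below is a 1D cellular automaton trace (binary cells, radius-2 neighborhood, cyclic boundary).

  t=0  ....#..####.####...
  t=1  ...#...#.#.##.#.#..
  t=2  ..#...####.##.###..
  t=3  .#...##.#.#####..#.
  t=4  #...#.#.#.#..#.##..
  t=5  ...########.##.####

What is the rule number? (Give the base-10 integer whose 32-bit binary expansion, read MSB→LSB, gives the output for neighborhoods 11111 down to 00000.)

  [31] ##### => .  t=3,i=12
  [30] ####. => #  t=0,i=9
  [29] ###.# => .  t=0,i=10
  [28] ###.. => .  t=0,i=15
  [27] ##.## => #  t=0,i=11
  [26] ##.#. => .  t=1,i=13
  [25] ##..# => #  t=3,i=15
  [24] ##... => #  t=0,i=16
  [23] #.### => #  t=0,i=12
  [22] #.##. => #  t=1,i=11
  [21] #.#.# => #  t=1,i=9
  [20] #.#.. => #  t=1,i=16
  [19] #..## => .  t=0,i=6
  [18] #..#. => #  t=3,i=0
  [17] #...# => .  t=1,i=5
  [16] #.... => .  t=0,i=17
  [15] .#### => .  t=0,i=8
  [14] .###. => .  t=2,i=15
  [13] .##.# => #  t=1,i=12
  [12] .##.. => #  t=4,i=16
  [11] .#.## => .  t=1,i=10
  [10] .#.#. => #  t=1,i=8
  [9] .#..# => .  t=0,i=5
  [8] .#... => .  t=1,i=4
  [7] ..### => #  t=0,i=7
  [6] ..##. => .  t=3,i=5
  [5] ..#.# => #  t=1,i=7
  [4] ..#.. => .  t=0,i=4
  [3] ...## => #  t=2,i=5
  [2] ...#. => #  t=0,i=3
  [1] ....# => .  t=0,i=2
  [0] ..... => .  t=0,i=0
  bits 01001011111101000011010010101100 = 1274295468

1274295468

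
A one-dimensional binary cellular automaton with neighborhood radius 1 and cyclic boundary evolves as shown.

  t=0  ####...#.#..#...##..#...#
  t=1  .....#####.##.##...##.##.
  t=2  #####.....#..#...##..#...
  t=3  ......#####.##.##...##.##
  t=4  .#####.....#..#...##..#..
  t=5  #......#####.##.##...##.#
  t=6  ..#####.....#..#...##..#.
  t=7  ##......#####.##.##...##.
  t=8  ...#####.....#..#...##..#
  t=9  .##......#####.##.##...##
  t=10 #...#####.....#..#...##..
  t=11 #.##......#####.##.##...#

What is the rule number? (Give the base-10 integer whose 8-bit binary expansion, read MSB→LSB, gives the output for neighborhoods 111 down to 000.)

  nb ###: next=.  (t=0,i=0, bit7=0)
  nb ##.: next=.  (t=0,i=3, bit6=0)
  nb #.#: next=#  (t=0,i=8, bit5=1)
  nb #..: next=.  (t=0,i=4, bit4=0)
  nb .##: next=.  (t=0,i=16, bit3=0)
  nb .#.: next=#  (t=0,i=7, bit2=1)
  nb ..#: next=#  (t=0,i=6, bit1=1)
  nb ...: next=#  (t=0,i=5, bit0=1)
  bits 00100111 = 39

39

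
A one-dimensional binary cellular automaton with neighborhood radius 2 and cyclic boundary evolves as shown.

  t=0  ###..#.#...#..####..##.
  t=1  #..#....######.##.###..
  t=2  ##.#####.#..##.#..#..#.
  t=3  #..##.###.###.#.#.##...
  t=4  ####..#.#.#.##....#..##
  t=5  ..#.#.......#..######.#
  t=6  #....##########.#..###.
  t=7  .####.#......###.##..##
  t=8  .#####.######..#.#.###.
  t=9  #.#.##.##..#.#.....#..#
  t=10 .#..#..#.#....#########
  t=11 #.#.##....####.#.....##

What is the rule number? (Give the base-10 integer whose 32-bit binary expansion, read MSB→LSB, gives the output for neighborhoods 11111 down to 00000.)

1724613471

  #####|.  b31=0 t=1,i=10
  ####.|#  b30=1 t=0,i=16
  ###.#|#  b29=1 t=1,i=13
  ###..|.  b28=0 t=0,i=2
  ##.##|.  b27=0 t=0,i=22
  ##.#.|#  b26=1 t=2,i=8
  ##..#|#  b25=1 t=0,i=3
  ##...|.  b24=0 t=3,i=20
  #.###|#  b23=1 t=0,i=0
  #.##.|#  b22=1 t=1,i=15
  #.#.#|.  b21=0 t=3,i=14
  #.#..|.  b20=0 t=0,i=7
  #..##|#  b19=1 t=0,i=13
  #..#.|.  b18=0 t=0,i=4
  #...#|#  b17=1 t=0,i=9
  #....|#  b16=1 t=1,i=5
  .####|#  b15=1 t=0,i=15
  .###.|.  b14=0 t=0,i=1
  .##.#|.  b13=0 t=0,i=21
  .##..|.  b12=0 t=3,i=19
  .#.##|.  b11=0 t=2,i=22
  .#.#.|.  b10=0 t=0,i=6
  .#..#|#  b9=1 t=0,i=12
  .#...|#  b8=1 t=0,i=8
  ..###|.  b7=0 t=0,i=14
  ..##.|#  b6=1 t=0,i=20
  ..#.#|.  b5=0 t=0,i=5
  ..#..|#  b4=1 t=0,i=11
  ...##|#  b3=1 t=1,i=7
  ...#.|#  b2=1 t=0,i=10
  ....#|#  b1=1 t=1,i=6
  .....|#  b0=1 t=5,i=7
  bits 01100110110010111000001101011111 = 1724613471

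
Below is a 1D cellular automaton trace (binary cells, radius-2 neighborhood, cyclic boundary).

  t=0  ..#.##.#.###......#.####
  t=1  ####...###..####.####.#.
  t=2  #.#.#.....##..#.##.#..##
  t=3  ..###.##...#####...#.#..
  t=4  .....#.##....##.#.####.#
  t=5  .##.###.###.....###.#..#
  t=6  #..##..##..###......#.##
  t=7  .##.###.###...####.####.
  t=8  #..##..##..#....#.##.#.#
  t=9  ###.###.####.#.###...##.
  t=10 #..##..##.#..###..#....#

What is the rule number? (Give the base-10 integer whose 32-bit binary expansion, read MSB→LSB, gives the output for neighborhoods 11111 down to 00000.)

  ##### -> #   bit 31 = 1  t=3,i=13
  ####. -> #   bit 30 = 1  t=0,i=22
  ###.# -> .   bit 29 = 0  t=1,i=15
  ###.. -> .   bit 28 = 0  t=0,i=11
  ##.## -> #   bit 27 = 1  t=1,i=16
  ##.#. -> .   bit 26 = 0  t=0,i=6
  ##..# -> #   bit 25 = 1  t=0,i=0
  ##... -> #   bit 24 = 1  t=0,i=12
  #.### -> #   bit 23 = 1  t=0,i=9
  #.##. -> .   bit 22 = 0  t=0,i=4
  #.#.# -> #   bit 21 = 1  t=0,i=7
  #.#.. -> #   bit 20 = 1  t=2,i=4
  #..## -> #   bit 19 = 1  t=1,i=11
  #..#. -> #   bit 18 = 1  t=0,i=1
  #...# -> .   bit 17 = 0  t=1,i=5
  #.... -> #   bit 16 = 1  t=0,i=13
  .#### -> .   bit 15 = 0  t=0,i=21
  .###. -> .   bit 14 = 0  t=0,i=10
  .##.# -> .   bit 13 = 0  t=0,i=5
  .##.. -> #   bit 12 = 1  t=2,i=11
  .#.## -> #   bit 11 = 1  t=0,i=3
  .#.#. -> #   bit 10 = 1  t=2,i=3
  .#..# -> .   bit 9 = 0  t=2,i=20
  .#... -> .   bit 8 = 0  t=2,i=5
  ..### -> .   bit 7 = 0  t=1,i=7
  ..##. -> .   bit 6 = 0  t=2,i=10
  ..#.# -> #   bit 5 = 1  t=0,i=2
  ..#.. -> #   bit 4 = 1  t=8,i=11
  ...## -> .   bit 3 = 0  t=1,i=6
  ...#. -> #   bit 2 = 1  t=0,i=17
  ....# -> .   bit 1 = 0  t=0,i=16
  ..... -> #   bit 0 = 1  t=0,i=14
  bits 11001011101111010001110000110101 = 3418168373

3418168373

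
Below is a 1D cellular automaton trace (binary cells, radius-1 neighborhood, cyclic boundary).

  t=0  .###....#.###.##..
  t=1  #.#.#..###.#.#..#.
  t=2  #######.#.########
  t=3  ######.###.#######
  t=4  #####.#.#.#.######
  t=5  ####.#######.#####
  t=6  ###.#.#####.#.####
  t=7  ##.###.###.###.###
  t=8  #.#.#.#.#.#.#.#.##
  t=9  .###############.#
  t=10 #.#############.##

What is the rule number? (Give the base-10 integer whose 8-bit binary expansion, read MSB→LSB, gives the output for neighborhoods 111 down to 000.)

  ### -> #   bit 7 = 1  t=0,i=2
  ##. -> .   bit 6 = 0  t=0,i=3
  #.# -> #   bit 5 = 1  t=0,i=9
  #.. -> #   bit 4 = 1  t=0,i=4
  .## -> .   bit 3 = 0  t=0,i=1
  .#. -> #   bit 2 = 1  t=0,i=8
  ..# -> #   bit 1 = 1  t=0,i=0
  ... -> .   bit 0 = 0  t=0,i=5
  bits 10110110 = 182

182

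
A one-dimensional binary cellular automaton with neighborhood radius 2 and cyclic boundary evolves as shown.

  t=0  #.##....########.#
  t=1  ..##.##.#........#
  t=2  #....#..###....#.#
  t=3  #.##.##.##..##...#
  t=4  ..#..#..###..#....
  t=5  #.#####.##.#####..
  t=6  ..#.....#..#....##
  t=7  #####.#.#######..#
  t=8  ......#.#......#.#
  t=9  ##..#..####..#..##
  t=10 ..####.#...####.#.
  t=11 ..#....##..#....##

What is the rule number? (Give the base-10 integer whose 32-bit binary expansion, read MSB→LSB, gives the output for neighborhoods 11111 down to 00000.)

  ##### -> .   bit 31 = 0  t=0,i=10
  ####. -> .   bit 30 = 0  t=0,i=14
  ###.# -> .   bit 29 = 0  t=0,i=15
  ###.. -> .   bit 28 = 0  t=2,i=10
  ##.## -> .   bit 27 = 0  t=0,i=1
  ##.#. -> .   bit 26 = 0  t=1,i=7
  ##..# -> #   bit 25 = 1  t=3,i=10
  ##... -> .   bit 24 = 0  t=0,i=4
  #.### -> #   bit 23 = 1  t=5,i=2
  #.##. -> #   bit 22 = 1  t=0,i=2
  #.#.# -> #   bit 21 = 1  t=7,i=6
  #.#.. -> #   bit 20 = 1  t=1,i=8
  #..## -> .   bit 19 = 0  t=1,i=1
  #..#. -> #   bit 18 = 1  t=4,i=4
  #...# -> .   bit 17 = 0  t=3,i=15
  #.... -> #   bit 16 = 1  t=0,i=5
  .#### -> .   bit 15 = 0  t=0,i=9
  .###. -> #   bit 14 = 1  t=2,i=9
  .##.# -> .   bit 13 = 0  t=0,i=0
  .##.. -> #   bit 12 = 1  t=0,i=3
  .#.## -> .   bit 11 = 0  t=2,i=16
  .#.#. -> #   bit 10 = 1  t=8,i=7
  .#..# -> #   bit 9 = 1  t=1,i=0
  .#... -> #   bit 8 = 1  t=1,i=9
  ..### -> #   bit 7 = 1  t=0,i=8
  ..##. -> .   bit 6 = 0  t=1,i=2
  ..#.# -> .   bit 5 = 0  t=2,i=15
  ..#.. -> #   bit 4 = 1  t=1,i=17
  ...## -> .   bit 3 = 0  t=0,i=7
  ...#. -> .   bit 2 = 0  t=1,i=16
  ....# -> #   bit 1 = 1  t=0,i=6
  ..... -> .   bit 0 = 0  t=1,i=11
  bits 00000010111101010101011110010010 = 49633170

49633170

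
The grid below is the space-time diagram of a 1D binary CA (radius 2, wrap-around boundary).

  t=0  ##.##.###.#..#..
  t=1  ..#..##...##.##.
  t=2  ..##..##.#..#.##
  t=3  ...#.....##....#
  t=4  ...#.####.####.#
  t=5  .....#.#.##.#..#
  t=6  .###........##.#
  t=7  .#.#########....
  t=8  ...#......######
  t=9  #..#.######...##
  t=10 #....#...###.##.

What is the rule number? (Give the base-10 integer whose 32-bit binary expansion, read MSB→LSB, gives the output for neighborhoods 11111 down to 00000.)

  nb #####: next=.  (t=7,i=5, bit31=0)
  nb ####.: next=#  (t=4,i=7, bit30=1)
  nb ###.#: next=.  (t=0,i=8, bit29=0)
  nb ###..: next=#  (t=6,i=3, bit28=1)
  nb ##.##: next=#  (t=0,i=2, bit27=1)
  nb ##.#.: next=.  (t=0,i=9, bit26=0)
  nb ##..#: next=.  (t=2,i=0, bit25=0)
  nb ##...: next=#  (t=1,i=7, bit24=1)
  nb #.###: next=#  (t=0,i=6, bit23=1)
  nb #.##.: next=.  (t=0,i=3, bit22=0)
  nb #.#.#: next=.  (t=5,i=7, bit21=0)
  nb #.#..: next=#  (t=0,i=10, bit20=1)
  nb #..##: next=.  (t=0,i=15, bit19=0)
  nb #..#.: next=.  (t=0,i=12, bit18=0)
  nb #...#: next=.  (t=1,i=0, bit17=0)
  nb #....: next=#  (t=3,i=5, bit16=1)
  nb .####: next=.  (t=4,i=6, bit15=0)
  nb .###.: next=.  (t=0,i=7, bit14=0)
  nb .##.#: next=.  (t=0,i=1, bit13=0)
  nb .##..: next=#  (t=1,i=6, bit12=1)
  nb .#.##: next=.  (t=2,i=13, bit11=0)
  nb .#.#.: next=.  (t=5,i=6, bit10=0)
  nb .#..#: next=#  (t=0,i=11, bit9=1)
  nb .#...: next=.  (t=3,i=0, bit8=0)
  nb ..###: next=#  (t=8,i=10, bit7=1)
  nb ..##.: next=.  (t=0,i=0, bit6=0)
  nb ..#.#: next=.  (t=2,i=12, bit5=0)
  nb ..#..: next=#  (t=0,i=13, bit4=1)
  nb ...##: next=#  (t=1,i=9, bit3=1)
  nb ...#.: next=.  (t=1,i=1, bit2=0)
  nb ....#: next=#  (t=3,i=7, bit1=1)
  nb .....: next=#  (t=3,i=6, bit0=1)
  bits 01011001100100010001001010011011 = 1502679707

1502679707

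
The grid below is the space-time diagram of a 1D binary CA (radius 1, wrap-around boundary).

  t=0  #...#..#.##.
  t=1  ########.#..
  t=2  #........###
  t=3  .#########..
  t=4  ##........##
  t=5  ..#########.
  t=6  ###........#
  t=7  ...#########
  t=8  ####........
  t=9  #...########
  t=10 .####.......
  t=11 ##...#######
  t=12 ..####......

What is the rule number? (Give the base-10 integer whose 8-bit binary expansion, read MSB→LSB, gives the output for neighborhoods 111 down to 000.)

31

  nb ###: next=.  (t=1,i=1, bit7=0)
  nb ##.: next=.  (t=0,i=10, bit6=0)
  nb #.#: next=.  (t=0,i=8, bit5=0)
  nb #..: next=#  (t=0,i=1, bit4=1)
  nb .##: next=#  (t=0,i=9, bit3=1)
  nb .#.: next=#  (t=0,i=0, bit2=1)
  nb ..#: next=#  (t=0,i=3, bit1=1)
  nb ...: next=#  (t=0,i=2, bit0=1)
  bits 00011111 = 31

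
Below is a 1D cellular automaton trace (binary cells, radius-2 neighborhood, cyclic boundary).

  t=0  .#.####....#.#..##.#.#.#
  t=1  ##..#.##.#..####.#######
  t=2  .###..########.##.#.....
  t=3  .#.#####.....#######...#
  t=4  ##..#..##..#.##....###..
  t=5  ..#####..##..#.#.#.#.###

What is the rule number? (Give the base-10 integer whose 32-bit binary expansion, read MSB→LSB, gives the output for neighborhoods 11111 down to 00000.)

  #####|.  b31=0 t=1,i=19
  ####.|.  b30=0 t=0,i=5
  ###.#|#  b29=1 t=1,i=15
  ###..|#  b28=1 t=0,i=6
  ##.##|#  b27=1 t=1,i=16
  ##.#.|#  b26=1 t=0,i=18
  ##..#|#  b25=1 t=1,i=2
  ##...|#  b24=1 t=0,i=7
  #.###|.  b23=0 t=0,i=3
  #.##.|#  b22=1 t=1,i=6
  #.#.#|#  b21=1 t=0,i=1
  #.#..|#  b20=1 t=0,i=13
  #..##|#  b19=1 t=0,i=15
  #..#.|#  b18=1 t=1,i=3
  #...#|#  b17=1 t=3,i=21
  #....|.  b16=0 t=0,i=8
  .####|#  b15=1 t=0,i=4
  .###.|.  b14=0 t=2,i=2
  .##.#|#  b13=1 t=0,i=17
  .##..|.  b12=0 t=4,i=1
  .#.##|.  b11=0 t=0,i=2
  .#.#.|#  b10=1 t=0,i=0
  .#..#|#  b9=1 t=0,i=14
  .#...|#  b8=1 t=2,i=19
  ..###|#  b7=1 t=1,i=12
  ..##.|.  b6=0 t=0,i=16
  ..#.#|.  b5=0 t=0,i=11
  ..#..|#  b4=1 t=4,i=4
  ...##|.  b3=0 t=2,i=0
  ...#.|.  b2=0 t=0,i=10
  ....#|#  b1=1 t=0,i=9
  .....|.  b0=0 t=2,i=21
  bits 00111111011111101010011110010010 = 1065265042

1065265042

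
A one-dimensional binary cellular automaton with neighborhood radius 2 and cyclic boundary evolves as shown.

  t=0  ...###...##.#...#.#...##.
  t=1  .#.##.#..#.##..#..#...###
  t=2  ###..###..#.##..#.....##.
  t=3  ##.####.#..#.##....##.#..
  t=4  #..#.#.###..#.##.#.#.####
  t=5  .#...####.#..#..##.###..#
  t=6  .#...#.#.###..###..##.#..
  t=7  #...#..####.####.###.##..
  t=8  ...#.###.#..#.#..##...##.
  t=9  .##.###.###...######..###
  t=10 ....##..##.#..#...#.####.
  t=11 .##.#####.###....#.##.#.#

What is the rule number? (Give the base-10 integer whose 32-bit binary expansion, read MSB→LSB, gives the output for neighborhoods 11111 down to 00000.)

1203264199

  #####|.  b31=0 t=4,i=23
  ####.|#  b30=1 t=3,i=5
  ###.#|.  b29=0 t=1,i=24
  ###..|.  b28=0 t=0,i=5
  ##.##|.  b27=0 t=2,i=24
  ##.#.|#  b26=1 t=0,i=11
  ##..#|#  b25=1 t=1,i=13
  ##...|#  b24=1 t=0,i=6
  #.###|#  b23=1 t=2,i=0
  #.##.|.  b22=0 t=1,i=3
  #.#.#|#  b21=1 t=1,i=1
  #.#..|#  b20=1 t=0,i=12
  #..##|#  b19=1 t=2,i=4
  #..#.|.  b18=0 t=1,i=8
  #...#|.  b17=0 t=0,i=7
  #....|.  b16=0 t=0,i=0
  .####|.  b15=0 t=3,i=4
  .###.|#  b14=1 t=0,i=4
  .##.#|.  b13=0 t=0,i=10
  .##..|#  b12=1 t=0,i=23
  .#.##|#  b11=1 t=1,i=2
  .#.#.|.  b10=0 t=0,i=17
  .#..#|#  b9=1 t=1,i=7
  .#...|.  b8=0 t=0,i=13
  ..###|#  b7=1 t=0,i=3
  ..##.|#  b6=1 t=0,i=9
  ..#.#|.  b5=0 t=0,i=16
  ..#..|.  b4=0 t=1,i=15
  ...##|.  b3=0 t=0,i=2
  ...#.|#  b2=1 t=0,i=15
  ....#|#  b1=1 t=0,i=1
  .....|#  b0=1 t=2,i=19
  bits 01000111101110000101101011000111 = 1203264199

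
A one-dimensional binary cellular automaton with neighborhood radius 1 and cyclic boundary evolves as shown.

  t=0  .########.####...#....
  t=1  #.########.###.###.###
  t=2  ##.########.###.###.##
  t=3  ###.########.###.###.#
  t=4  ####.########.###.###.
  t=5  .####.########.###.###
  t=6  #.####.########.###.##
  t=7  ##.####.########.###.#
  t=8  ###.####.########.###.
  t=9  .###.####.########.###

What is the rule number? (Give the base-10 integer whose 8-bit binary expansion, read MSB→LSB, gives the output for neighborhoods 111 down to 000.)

231

  [7] ### => #  t=0,i=2
  [6] ##. => #  t=0,i=8
  [5] #.# => #  t=0,i=9
  [4] #.. => .  t=0,i=14
  [3] .## => .  t=0,i=1
  [2] .#. => #  t=0,i=17
  [1] ..# => #  t=0,i=0
  [0] ... => #  t=0,i=15
  bits 11100111 = 231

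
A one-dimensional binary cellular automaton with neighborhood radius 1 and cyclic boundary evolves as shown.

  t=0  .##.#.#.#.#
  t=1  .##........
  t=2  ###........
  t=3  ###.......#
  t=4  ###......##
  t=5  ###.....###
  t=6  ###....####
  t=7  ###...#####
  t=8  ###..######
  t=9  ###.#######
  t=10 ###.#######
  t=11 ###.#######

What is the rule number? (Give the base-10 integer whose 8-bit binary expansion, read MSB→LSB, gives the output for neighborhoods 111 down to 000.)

202

  [7] ### => #  t=2,i=1
  [6] ##. => #  t=0,i=2
  [5] #.# => .  t=0,i=0
  [4] #.. => .  t=1,i=3
  [3] .## => #  t=0,i=1
  [2] .#. => .  t=0,i=4
  [1] ..# => #  t=1,i=0
  [0] ... => .  t=1,i=4
  bits 11001010 = 202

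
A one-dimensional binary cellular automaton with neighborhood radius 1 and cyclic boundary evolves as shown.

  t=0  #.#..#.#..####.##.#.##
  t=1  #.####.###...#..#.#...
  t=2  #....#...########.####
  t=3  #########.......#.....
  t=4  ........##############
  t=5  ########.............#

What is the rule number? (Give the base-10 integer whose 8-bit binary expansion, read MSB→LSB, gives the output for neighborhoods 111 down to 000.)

87

  nb ###: next=.  (t=0,i=11, bit7=0)
  nb ##.: next=#  (t=0,i=0, bit6=1)
  nb #.#: next=.  (t=0,i=1, bit5=0)
  nb #..: next=#  (t=0,i=3, bit4=1)
  nb .##: next=.  (t=0,i=10, bit3=0)
  nb .#.: next=#  (t=0,i=2, bit2=1)
  nb ..#: next=#  (t=0,i=4, bit1=1)
  nb ...: next=#  (t=1,i=11, bit0=1)
  bits 01010111 = 87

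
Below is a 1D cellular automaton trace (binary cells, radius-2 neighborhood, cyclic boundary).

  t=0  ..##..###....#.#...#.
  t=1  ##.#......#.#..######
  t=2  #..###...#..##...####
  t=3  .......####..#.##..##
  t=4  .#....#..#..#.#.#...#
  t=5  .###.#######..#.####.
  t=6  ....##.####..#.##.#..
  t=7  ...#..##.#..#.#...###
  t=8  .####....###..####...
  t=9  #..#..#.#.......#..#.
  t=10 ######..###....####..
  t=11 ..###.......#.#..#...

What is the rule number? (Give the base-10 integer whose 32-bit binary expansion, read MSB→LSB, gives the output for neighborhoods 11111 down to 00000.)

3367443228

  nb #####: next=#  (t=1,i=17, bit31=1)
  nb ####.: next=#  (t=1,i=0, bit30=1)
  nb ###.#: next=.  (t=1,i=1, bit29=0)
  nb ###..: next=.  (t=0,i=8, bit28=0)
  nb ##.##: next=#  (t=5,i=4, bit27=1)
  nb ##.#.: next=.  (t=1,i=2, bit26=0)
  nb ##..#: next=.  (t=0,i=4, bit25=0)
  nb ##...: next=.  (t=0,i=9, bit24=0)
  nb #.###: next=#  (t=5,i=5, bit23=1)
  nb #.##.: next=.  (t=3,i=15, bit22=0)
  nb #.#.#: next=#  (t=4,i=14, bit21=1)
  nb #.#..: next=#  (t=0,i=15, bit20=1)
  nb #..##: next=.  (t=0,i=5, bit19=0)
  nb #..#.: next=#  (t=3,i=12, bit18=1)
  nb #...#: next=#  (t=0,i=0, bit17=1)
  nb #....: next=#  (t=0,i=10, bit16=1)
  nb .####: next=.  (t=1,i=16, bit15=0)
  nb .###.: next=.  (t=0,i=7, bit14=0)
  nb .##.#: next=.  (t=6,i=5, bit13=0)
  nb .##..: next=#  (t=0,i=3, bit12=1)
  nb .#.##: next=#  (t=3,i=14, bit11=1)
  nb .#.#.: next=.  (t=0,i=14, bit10=0)
  nb .#..#: next=#  (t=1,i=13, bit9=1)
  nb .#...: next=#  (t=0,i=16, bit8=1)
  nb ..###: next=.  (t=0,i=6, bit7=0)
  nb ..##.: next=.  (t=0,i=2, bit6=0)
  nb ..#.#: next=.  (t=0,i=13, bit5=0)
  nb ..#..: next=#  (t=0,i=19, bit4=1)
  nb ...##: next=#  (t=0,i=1, bit3=1)
  nb ...#.: next=#  (t=0,i=12, bit2=1)
  nb ....#: next=.  (t=0,i=11, bit1=0)
  nb .....: next=.  (t=1,i=6, bit0=0)
  bits 11001000101101110001101100011100 = 3367443228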